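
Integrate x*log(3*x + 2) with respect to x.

x**2*log(3*x + 2)/2 - x**2/4 + x/3 - 2*log(3*x + 2)/9 + C

Use integration by parts with u = log(3*x + 2), dv = x dx.
Then du = 3/(3*x + 2) dx and v = x**2/2.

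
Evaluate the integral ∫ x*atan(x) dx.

x**2*atan(x)/2 - x/2 + atan(x)/2 + C

Use integration by parts with u = arctan(x), dv = x dx.
Then du = 1/(x**2 + 1) dx.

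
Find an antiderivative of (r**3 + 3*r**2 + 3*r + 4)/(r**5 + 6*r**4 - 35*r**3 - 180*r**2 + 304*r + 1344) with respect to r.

2239*log(r - 4)/47432 - 5*log(r + 3)/196 + log(r + 4)/8 - 71*log(r + 7)/484 - 16/(77*r - 308) + C

Factor the denominator: (r - 4)**2*(r + 3)*(r + 4)*(r + 7).
Partial-fraction decomposition: -71/(484*(r + 7)) + 1/(8*(r + 4)) - 5/(196*(r + 3)) + 2239/(47432*(r - 4)) + 16/(77*(r - 4)**2).
Integrate each term; A/(r−a) gives A·log|r−a|; A/(r−a)² gives −A/(r−a).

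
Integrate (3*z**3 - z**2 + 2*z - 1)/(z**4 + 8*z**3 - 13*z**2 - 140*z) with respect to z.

log(z)/140 + 61*log(z - 4)/132 - 137*log(z + 5)/30 + 1093*log(z + 7)/154 + C

Factor the denominator: z*(z - 4)*(z + 5)*(z + 7).
Partial-fraction decomposition: 1093/(154*(z + 7)) - 137/(30*(z + 5)) + 61/(132*(z - 4)) + 1/(140*z).
Integrate each term: A/(z−a) contributes A·log|z−a|.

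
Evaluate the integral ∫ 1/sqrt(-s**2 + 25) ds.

asin(s/5) + C

Substitute s = 5·sin(θ), so ds = 5·cos(θ) dθ and the radical becomes sqrt(-s**2 + 25) = 5·cos(θ) by the Pythagorean identity.
Integrate the resulting trig expression in θ, then back-substitute θ = asin(s/5), sin(θ) = s/5, cos(θ) = sqrt(-s**2 + 25)/5 (absorbing any constant into C).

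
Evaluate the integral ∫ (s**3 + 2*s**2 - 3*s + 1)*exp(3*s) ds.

Use integration by parts with u = s**3 + 2*s**2 - 3*s + 1, dv = exp(3*s) ds, so v = exp(3*s)/3.
Apply parts 3 times (tabular method): alternate signs, differentiate u down to 0, integrate dv up.

(9*s**3 + 9*s**2 - 33*s + 20)*exp(3*s)/27 + C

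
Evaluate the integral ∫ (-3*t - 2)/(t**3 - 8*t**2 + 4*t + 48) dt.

Factor the denominator: (t - 6)*(t - 4)*(t + 2).
Partial-fraction decomposition: 1/(12*(t + 2)) + 7/(6*(t - 4)) - 5/(4*(t - 6)).
Integrate each term: A/(t−a) contributes A·log|t−a|.

-5*log(t - 6)/4 + 7*log(t - 4)/6 + log(t + 2)/12 + C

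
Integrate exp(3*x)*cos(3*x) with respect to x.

Let I denote the integral. Integrate by parts with u = cos(3*x), dv = exp(3*x) dx, so v = exp(3*x)/3: I = exp(3*x)*cos(3*x)/3 + ∫ exp(3*x)*sin(3*x) dx.
Apply parts again with u = sin(3*x), dv = exp(3*x) dx: ∫ exp(3*x)*sin(3*x) dx = exp(3*x)*sin(3*x)/3 − I. Substituting back brings back I: I = exp(3*x)*sin(3*x)/3 + exp(3*x)*cos(3*x)/3 − I.
Solving for I: (1 + 1)·I equals the remaining terms, so I = (1/2)·(exp(3*x)*sin(3*x)/3 + exp(3*x)*cos(3*x)/3).

exp(3*x)*sin(3*x)/6 + exp(3*x)*cos(3*x)/6 + C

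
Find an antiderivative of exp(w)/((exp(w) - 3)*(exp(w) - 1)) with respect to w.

log(exp(w) - 3)/2 - log(exp(w) - 1)/2 + C

Let u = e^w, du = e^w dw.
The integral becomes ∫ du/((u-3)(u-1)); decompose into partial fractions.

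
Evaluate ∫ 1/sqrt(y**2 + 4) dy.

log(y + sqrt(y**2 + 4)) + C

Substitute y = 2·tan(θ), so dy = 2·sec(θ)^2 dθ and the radical becomes sqrt(y**2 + 4) = 2·sec(θ) by the Pythagorean identity.
Integrate the resulting trig expression in θ, then back-substitute tan(θ) = y/2, sec(θ) = sqrt(y**2 + 4)/2 (absorbing any constant into C).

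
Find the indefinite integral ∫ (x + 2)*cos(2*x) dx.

Use integration by parts with u = x + 2, dv = cos(2*x) dx, so v = sin(2*x)/2.
Apply parts 1 times (tabular method): alternate signs, differentiate u down to 0, integrate dv up.

x*sin(2*x)/2 + sin(2*x) + cos(2*x)/4 + C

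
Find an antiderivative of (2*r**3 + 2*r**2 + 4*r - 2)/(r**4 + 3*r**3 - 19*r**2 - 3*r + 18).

Factor the denominator: (r - 3)*(r - 1)*(r + 1)*(r + 6).
Partial-fraction decomposition: 386/(315*(r + 6)) - 3/(20*(r + 1)) - 3/(14*(r - 1)) + 41/(36*(r - 3)).
Integrate each term: A/(r−a) contributes A·log|r−a|.

41*log(r - 3)/36 - 3*log(r - 1)/14 - 3*log(r + 1)/20 + 386*log(r + 6)/315 + C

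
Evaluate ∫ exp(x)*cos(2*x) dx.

Let I denote the integral. Integrate by parts with u = cos(2*x), dv = exp(x) dx, so v = exp(x): I = exp(x)*cos(2*x) + 2·∫ exp(x)*sin(2*x) dx.
Apply parts again with u = sin(2*x), dv = exp(x) dx: ∫ exp(x)*sin(2*x) dx = exp(x)*sin(2*x) − 2·I. Substituting back brings back I: I = 2*exp(x)*sin(2*x) + exp(x)*cos(2*x) − 4·I.
Solving for I: (1 + 4)·I equals the remaining terms, so I = (1/5)·(2*exp(x)*sin(2*x) + exp(x)*cos(2*x)).

2*exp(x)*sin(2*x)/5 + exp(x)*cos(2*x)/5 + C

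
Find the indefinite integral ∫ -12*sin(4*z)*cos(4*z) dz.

Let u = sin(4*z), so du = (4*cos(4*z)) dz.
Rewriting, the integral becomes -3·∫ u^1 du = -3·u^2/2.
Substituting back, u = sin(4*z).

-3*sin(4*z)**2/2 + C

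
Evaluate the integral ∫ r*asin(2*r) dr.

Use integration by parts with u = arcsin(2*r), dv = r dr.
Then du = 2/sqrt(-4*r**2 + 1) dr.

r**2*asin(2*r)/2 + r*sqrt(-4*r**2 + 1)/8 - asin(2*r)/16 + C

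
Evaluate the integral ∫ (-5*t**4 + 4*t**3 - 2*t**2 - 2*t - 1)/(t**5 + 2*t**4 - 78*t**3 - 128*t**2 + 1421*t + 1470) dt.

-5373*log(t - 7)/1456 + 1343*log(t - 5)/792 - log(t + 1)/144 + 1481*log(t + 6)/143 - 6731*log(t + 7)/504 + C

Factor the denominator: (t - 7)*(t - 5)*(t + 1)*(t + 6)*(t + 7).
Partial-fraction decomposition: -6731/(504*(t + 7)) + 1481/(143*(t + 6)) - 1/(144*(t + 1)) + 1343/(792*(t - 5)) - 5373/(1456*(t - 7)).
Integrate each term: A/(t−a) contributes A·log|t−a|.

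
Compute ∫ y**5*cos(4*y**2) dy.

Let u = y², du = 2y dy; rewrite as (1/2)∫ u^2·cos(4u) du.
Now integrate by parts 2 times.

y**4*sin(4*y**2)/8 + y**2*cos(4*y**2)/16 - sin(4*y**2)/64 + C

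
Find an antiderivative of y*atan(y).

y**2*atan(y)/2 - y/2 + atan(y)/2 + C

Use integration by parts with u = arctan(y), dv = y dy.
Then du = 1/(y**2 + 1) dy.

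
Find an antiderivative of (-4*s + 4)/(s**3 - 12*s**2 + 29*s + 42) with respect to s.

-3*log(s - 7) + 20*log(s - 6)/7 + log(s + 1)/7 + C

Factor the denominator: (s - 7)*(s - 6)*(s + 1).
Partial-fraction decomposition: 1/(7*(s + 1)) + 20/(7*(s - 6)) - 3/(s - 7).
Integrate each term: A/(s−a) contributes A·log|s−a|.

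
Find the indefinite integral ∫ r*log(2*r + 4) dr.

Use integration by parts with u = log(2*r + 4), dv = r dr.
Then du = 2/(2*r + 4) dr and v = r**2/2.

r**2*log(2*r + 4)/2 - r**2/4 + r - 2*log(r + 2) + C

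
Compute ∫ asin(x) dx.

x*asin(x) + sqrt(-x**2 + 1) + C

Use integration by parts with u = arcsin(x), dv = dx.
Then du = 1/sqrt(-x**2 + 1) dx.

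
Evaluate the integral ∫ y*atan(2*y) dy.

Use integration by parts with u = arctan(2*y), dv = y dy.
Then du = 2/(4*y**2 + 1) dy.

y**2*atan(2*y)/2 - y/4 + atan(2*y)/8 + C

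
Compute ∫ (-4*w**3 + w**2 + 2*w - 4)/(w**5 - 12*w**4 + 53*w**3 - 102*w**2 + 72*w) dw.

-log(w)/18 - 59*log(w - 4)/2 + 203*log(w - 3)/9 + 7*log(w - 2) - 97/(3*w - 9) + C

Factor the denominator: w*(w - 4)*(w - 3)**2*(w - 2).
Partial-fraction decomposition: 7/(w - 2) + 203/(9*(w - 3)) + 97/(3*(w - 3)**2) - 59/(2*(w - 4)) - 1/(18*w).
Integrate each term; A/(w−a) gives A·log|w−a|; A/(w−a)² gives −A/(w−a).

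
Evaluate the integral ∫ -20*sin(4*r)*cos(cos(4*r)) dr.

5*sin(cos(4*r)) + C

Let u = cos(4*r), so du = (-4*sin(4*r)) dr.
Rewriting, the integral becomes 5·∫ cos(u) du = 5·sin(u).
Substituting back, u = cos(4*r).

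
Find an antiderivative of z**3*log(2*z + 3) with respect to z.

Use integration by parts with u = log(2*z + 3), dv = z**3 dz.
Then du = 2/(2*z + 3) dz and v = z**4/4.

z**4*log(2*z + 3)/4 - z**4/16 + z**3/8 - 9*z**2/32 + 27*z/32 - 81*log(2*z + 3)/64 + C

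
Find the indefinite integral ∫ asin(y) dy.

Use integration by parts with u = arcsin(y), dv = dy.
Then du = 1/sqrt(-y**2 + 1) dy.

y*asin(y) + sqrt(-y**2 + 1) + C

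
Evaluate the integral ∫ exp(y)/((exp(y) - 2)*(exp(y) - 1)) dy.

log(exp(y) - 2) - log(exp(y) - 1) + C

Let u = e^y, du = e^y dy.
The integral becomes ∫ du/((u-1)(u-2)); decompose into partial fractions.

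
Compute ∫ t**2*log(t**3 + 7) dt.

t**3*log(t**3 + 7)/3 - t**3/3 + 7*log(t**3 + 7)/3 + C

Let u = t**3 + 7, so du = (3*t**2) dt.
The integral becomes (1/3)·∫ log(u) du; integrate by parts with u′=log(u), dv′=du.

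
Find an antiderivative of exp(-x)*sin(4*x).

-exp(-x)*sin(4*x)/17 - 4*exp(-x)*cos(4*x)/17 + C

Let I denote the integral. Integrate by parts with u = sin(4*x), dv = exp(-x) dx, so v = -exp(-x): I = -exp(-x)*sin(4*x) + 4·∫ exp(-x)*cos(4*x) dx.
Apply parts again with u = cos(4*x), dv = exp(-x) dx: ∫ exp(-x)*cos(4*x) dx = -exp(-x)*cos(4*x) − 4·I. Substituting back brings back I: I = -exp(-x)*sin(4*x) - 4*exp(-x)*cos(4*x) − 16·I.
Solving for I: (1 + 16)·I equals the remaining terms, so I = (1/17)·(-exp(-x)*sin(4*x) - 4*exp(-x)*cos(4*x)).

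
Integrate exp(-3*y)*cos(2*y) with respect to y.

Let I denote the integral. Integrate by parts with u = cos(2*y), dv = exp(-3*y) dy, so v = -exp(-3*y)/3: I = -exp(-3*y)*cos(2*y)/3 − (2/3)·∫ exp(-3*y)*sin(2*y) dy.
Apply parts again with u = sin(2*y), dv = exp(-3*y) dy: ∫ exp(-3*y)*sin(2*y) dy = -exp(-3*y)*sin(2*y)/3 + (2/3)·I. Substituting back brings back I: I = 2*exp(-3*y)*sin(2*y)/9 - exp(-3*y)*cos(2*y)/3 − (4/9)·I.
Solving for I: (1 + 4/9)·I equals the remaining terms, so I = (9/13)·(2*exp(-3*y)*sin(2*y)/9 - exp(-3*y)*cos(2*y)/3).

2*exp(-3*y)*sin(2*y)/13 - 3*exp(-3*y)*cos(2*y)/13 + C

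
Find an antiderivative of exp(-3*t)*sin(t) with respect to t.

-3*exp(-3*t)*sin(t)/10 - exp(-3*t)*cos(t)/10 + C

Let I denote the integral. Integrate by parts with u = sin(t), dv = exp(-3*t) dt, so v = -exp(-3*t)/3: I = -exp(-3*t)*sin(t)/3 + (1/3)·∫ exp(-3*t)*cos(t) dt.
Apply parts again with u = cos(t), dv = exp(-3*t) dt: ∫ exp(-3*t)*cos(t) dt = -exp(-3*t)*cos(t)/3 − (1/3)·I. Substituting back brings back I: I = -exp(-3*t)*sin(t)/3 - exp(-3*t)*cos(t)/9 − (1/9)·I.
Solving for I: (1 + 1/9)·I equals the remaining terms, so I = (9/10)·(-exp(-3*t)*sin(t)/3 - exp(-3*t)*cos(t)/9).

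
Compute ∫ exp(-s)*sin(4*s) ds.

Let I denote the integral. Integrate by parts with u = sin(4*s), dv = exp(-s) ds, so v = -exp(-s): I = -exp(-s)*sin(4*s) + 4·∫ exp(-s)*cos(4*s) ds.
Apply parts again with u = cos(4*s), dv = exp(-s) ds: ∫ exp(-s)*cos(4*s) ds = -exp(-s)*cos(4*s) − 4·I. Substituting back brings back I: I = -exp(-s)*sin(4*s) - 4*exp(-s)*cos(4*s) − 16·I.
Solving for I: (1 + 16)·I equals the remaining terms, so I = (1/17)·(-exp(-s)*sin(4*s) - 4*exp(-s)*cos(4*s)).

-exp(-s)*sin(4*s)/17 - 4*exp(-s)*cos(4*s)/17 + C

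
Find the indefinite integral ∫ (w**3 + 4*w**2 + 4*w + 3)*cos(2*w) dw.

Use integration by parts with u = w**3 + 4*w**2 + 4*w + 3, dv = cos(2*w) dw, so v = sin(2*w)/2.
Apply parts 3 times (tabular method): alternate signs, differentiate u down to 0, integrate dv up.

w**3*sin(2*w)/2 + 2*w**2*sin(2*w) + 3*w**2*cos(2*w)/4 + 5*w*sin(2*w)/4 + 2*w*cos(2*w) + sin(2*w)/2 + 5*cos(2*w)/8 + C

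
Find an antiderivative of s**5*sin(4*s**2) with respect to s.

Let u = s², du = 2s ds; rewrite as (1/2)∫ u^2·sin(4u) du.
Now integrate by parts 2 times.

-s**4*cos(4*s**2)/8 + s**2*sin(4*s**2)/16 + cos(4*s**2)/64 + C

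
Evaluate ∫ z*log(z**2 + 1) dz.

Let u = z**2 + 1, so du = (2*z) dz.
The integral becomes (1/2)·∫ log(u) du; integrate by parts with u′=log(u), dv′=du.

z**2*log(z**2 + 1)/2 - z**2/2 + log(z**2 + 1)/2 + C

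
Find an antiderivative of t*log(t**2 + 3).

t**2*log(t**2 + 3)/2 - t**2/2 + 3*log(t**2 + 3)/2 + C

Let u = t**2 + 3, so du = (2*t) dt.
The integral becomes (1/2)·∫ log(u) du; integrate by parts with u′=log(u), dv′=du.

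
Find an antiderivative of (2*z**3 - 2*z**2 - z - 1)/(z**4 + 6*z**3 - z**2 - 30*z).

log(z)/30 + log(z - 2)/14 - 7*log(z + 3)/3 + 148*log(z + 5)/35 + C

Factor the denominator: z*(z - 2)*(z + 3)*(z + 5).
Partial-fraction decomposition: 148/(35*(z + 5)) - 7/(3*(z + 3)) + 1/(14*(z - 2)) + 1/(30*z).
Integrate each term: A/(z−a) contributes A·log|z−a|.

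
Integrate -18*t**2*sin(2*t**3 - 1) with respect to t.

3*cos(2*t**3 - 1) + C

Let u = 2*t**3 - 1, so du = (6*t**2) dt.
Rewriting, the integral becomes -3·∫ sin(u) du = -3·-cos(u).
Substituting back, u = 2*t**3 - 1.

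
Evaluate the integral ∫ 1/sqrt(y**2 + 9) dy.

Substitute y = 3·tan(θ), so dy = 3·sec(θ)^2 dθ and the radical becomes sqrt(y**2 + 9) = 3·sec(θ) by the Pythagorean identity.
Integrate the resulting trig expression in θ, then back-substitute tan(θ) = y/3, sec(θ) = sqrt(y**2 + 9)/3 (absorbing any constant into C).

log(y + sqrt(y**2 + 9)) + C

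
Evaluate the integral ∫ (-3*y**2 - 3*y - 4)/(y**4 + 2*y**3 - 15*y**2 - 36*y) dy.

log(y)/9 - 16*log(y - 4)/49 + 95*log(y + 3)/441 + 22/(21*y + 63) + C

Factor the denominator: y*(y - 4)*(y + 3)**2.
Partial-fraction decomposition: 95/(441*(y + 3)) - 22/(21*(y + 3)**2) - 16/(49*(y - 4)) + 1/(9*y).
Integrate each term; A/(y−a) gives A·log|y−a|; A/(y−a)² gives −A/(y−a).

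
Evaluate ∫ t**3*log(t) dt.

t**4*log(t)/4 - t**4/16 + C

Use integration by parts with u = log(t), dv = t**3 dt.
Then du = 1/t dt and v = t**4/4.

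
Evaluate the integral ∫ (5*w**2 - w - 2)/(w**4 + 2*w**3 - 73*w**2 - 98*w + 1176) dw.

118*log(w - 7)/273 - 37*log(w - 4)/165 + 92*log(w + 6)/65 - 125*log(w + 7)/77 + C

Factor the denominator: (w - 7)*(w - 4)*(w + 6)*(w + 7).
Partial-fraction decomposition: -125/(77*(w + 7)) + 92/(65*(w + 6)) - 37/(165*(w - 4)) + 118/(273*(w - 7)).
Integrate each term: A/(w−a) contributes A·log|w−a|.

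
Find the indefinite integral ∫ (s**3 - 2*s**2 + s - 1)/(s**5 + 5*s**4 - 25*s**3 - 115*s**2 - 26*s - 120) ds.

Factor the denominator: (s - 5)*(s + 4)*(s + 6)*(s**2 + 1).
Partial-fraction decomposition: (27*s - 125)/(16354*(s**2 + 1)) - 295/(814*(s + 6)) + 101/(306*(s + 4)) + 79/(2574*(s - 5)).
Integrate each term; A/(s−a) gives A·log|s−a|; the (Bs+D)/(s²+p²) term gives a log and an atan.

79*log(s - 5)/2574 + 101*log(s + 4)/306 - 295*log(s + 6)/814 + 27*log(s**2 + 1)/32708 - 125*atan(s)/16354 + C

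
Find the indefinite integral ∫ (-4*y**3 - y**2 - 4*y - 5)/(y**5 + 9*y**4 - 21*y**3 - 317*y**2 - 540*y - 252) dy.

-929*log(y - 6)/7644 + 1517*log(y + 1)/22050 - 847*log(y + 6)/300 + 673*log(y + 7)/234 + 1/(105*y + 105) + C

Factor the denominator: (y - 6)*(y + 1)**2*(y + 6)*(y + 7).
Partial-fraction decomposition: 673/(234*(y + 7)) - 847/(300*(y + 6)) + 1517/(22050*(y + 1)) - 1/(105*(y + 1)**2) - 929/(7644*(y - 6)).
Integrate each term; A/(y−a) gives A·log|y−a|; A/(y−a)² gives −A/(y−a).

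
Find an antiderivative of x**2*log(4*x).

Use integration by parts with u = log(4*x), dv = x**2 dx.
Then du = 1/x dx and v = x**3/3.

x**3*(log(x) + 2*log(2))/3 - x**3/9 + C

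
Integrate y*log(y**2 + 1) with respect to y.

y**2*log(y**2 + 1)/2 - y**2/2 + log(y**2 + 1)/2 + C

Let u = y**2 + 1, so du = (2*y) dy.
The integral becomes (1/2)·∫ log(u) du; integrate by parts with u′=log(u), dv′=du.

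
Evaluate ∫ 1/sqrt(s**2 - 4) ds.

log(s + sqrt(s**2 - 4)) + C

Substitute s = 2·sec(θ), so ds = 2·sec(θ)*tan(θ) dθ and the radical becomes sqrt(s**2 - 4) = 2·tan(θ) by the Pythagorean identity.
Integrate the resulting trig expression in θ, then back-substitute sec(θ) = s/2, tan(θ) = sqrt(s**2 - 4)/2 (absorbing any constant into C).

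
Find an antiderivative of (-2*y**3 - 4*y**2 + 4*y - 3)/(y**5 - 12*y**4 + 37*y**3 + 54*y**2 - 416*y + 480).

-111*log(y - 5)/8 + 2631*log(y - 4)/196 + 9*log(y - 2)/20 + 3*log(y + 3)/1960 - 179/(14*y - 56) + C

Factor the denominator: (y - 5)*(y - 4)**2*(y - 2)*(y + 3).
Partial-fraction decomposition: 3/(1960*(y + 3)) + 9/(20*(y - 2)) + 2631/(196*(y - 4)) + 179/(14*(y - 4)**2) - 111/(8*(y - 5)).
Integrate each term; A/(y−a) gives A·log|y−a|; A/(y−a)² gives −A/(y−a).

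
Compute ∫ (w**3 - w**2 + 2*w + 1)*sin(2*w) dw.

Use integration by parts with u = w**3 - w**2 + 2*w + 1, dv = sin(2*w) dw, so v = -cos(2*w)/2.
Apply parts 3 times (tabular method): alternate signs, differentiate u down to 0, integrate dv up.

-w**3*cos(2*w)/2 + 3*w**2*sin(2*w)/4 + w**2*cos(2*w)/2 - w*sin(2*w)/2 - w*cos(2*w)/4 + sin(2*w)/8 - 3*cos(2*w)/4 + C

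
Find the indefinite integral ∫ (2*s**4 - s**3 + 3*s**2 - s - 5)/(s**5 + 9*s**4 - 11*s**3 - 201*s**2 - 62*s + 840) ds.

Factor the denominator: (s - 4)*(s - 2)*(s + 3)*(s + 5)*(s + 7).
Partial-fraction decomposition: 2647/(396*(s + 7)) - 725/(126*(s + 5)) + 107/(140*(s + 3)) - 29/(630*(s - 2)) + 487/(1386*(s - 4)).
Integrate each term: A/(s−a) contributes A·log|s−a|.

487*log(s - 4)/1386 - 29*log(s - 2)/630 + 107*log(s + 3)/140 - 725*log(s + 5)/126 + 2647*log(s + 7)/396 + C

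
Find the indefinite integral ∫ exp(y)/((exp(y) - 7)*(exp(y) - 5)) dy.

log(exp(y) - 7)/2 - log(exp(y) - 5)/2 + C

Let u = e^y, du = e^y dy.
The integral becomes ∫ du/((u-7)(u-5)); decompose into partial fractions.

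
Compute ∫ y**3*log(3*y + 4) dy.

y**4*log(3*y + 4)/4 - y**4/16 + y**3/9 - 2*y**2/9 + 16*y/27 - 64*log(3*y + 4)/81 + C

Use integration by parts with u = log(3*y + 4), dv = y**3 dy.
Then du = 3/(3*y + 4) dy and v = y**4/4.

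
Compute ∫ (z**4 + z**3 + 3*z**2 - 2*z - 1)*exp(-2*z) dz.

(-4*z**4 - 12*z**3 - 30*z**2 - 22*z - 7)*exp(-2*z)/8 + C

Use integration by parts with u = z**4 + z**3 + 3*z**2 - 2*z - 1, dv = exp(-2*z) dz, so v = -exp(-2*z)/2.
Apply parts 4 times (tabular method): alternate signs, differentiate u down to 0, integrate dv up.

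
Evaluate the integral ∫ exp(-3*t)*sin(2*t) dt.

Let I denote the integral. Integrate by parts with u = sin(2*t), dv = exp(-3*t) dt, so v = -exp(-3*t)/3: I = -exp(-3*t)*sin(2*t)/3 + (2/3)·∫ exp(-3*t)*cos(2*t) dt.
Apply parts again with u = cos(2*t), dv = exp(-3*t) dt: ∫ exp(-3*t)*cos(2*t) dt = -exp(-3*t)*cos(2*t)/3 − (2/3)·I. Substituting back brings back I: I = -exp(-3*t)*sin(2*t)/3 - 2*exp(-3*t)*cos(2*t)/9 − (4/9)·I.
Solving for I: (1 + 4/9)·I equals the remaining terms, so I = (9/13)·(-exp(-3*t)*sin(2*t)/3 - 2*exp(-3*t)*cos(2*t)/9).

-3*exp(-3*t)*sin(2*t)/13 - 2*exp(-3*t)*cos(2*t)/13 + C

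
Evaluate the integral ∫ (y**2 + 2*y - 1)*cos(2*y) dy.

Use integration by parts with u = y**2 + 2*y - 1, dv = cos(2*y) dy, so v = sin(2*y)/2.
Apply parts 2 times (tabular method): alternate signs, differentiate u down to 0, integrate dv up.

y**2*sin(2*y)/2 + y*sin(2*y) + y*cos(2*y)/2 - 3*sin(2*y)/4 + cos(2*y)/2 + C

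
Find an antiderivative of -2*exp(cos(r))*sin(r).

2*exp(cos(r)) + C

Let u = cos(r), so du = (-sin(r)) dr.
Rewriting, the integral becomes 2·∫ e^u du = 2·e^u.
Substituting back, u = cos(r).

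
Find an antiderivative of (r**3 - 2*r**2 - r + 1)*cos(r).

Use integration by parts with u = r**3 - 2*r**2 - r + 1, dv = cos(r) dr, so v = sin(r).
Apply parts 3 times (tabular method): alternate signs, differentiate u down to 0, integrate dv up.

r**3*sin(r) - 2*r**2*sin(r) + 3*r**2*cos(r) - 7*r*sin(r) - 4*r*cos(r) + 5*sin(r) - 7*cos(r) + C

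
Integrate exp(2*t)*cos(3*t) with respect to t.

3*exp(2*t)*sin(3*t)/13 + 2*exp(2*t)*cos(3*t)/13 + C

Let I denote the integral. Integrate by parts with u = cos(3*t), dv = exp(2*t) dt, so v = exp(2*t)/2: I = exp(2*t)*cos(3*t)/2 + (3/2)·∫ exp(2*t)*sin(3*t) dt.
Apply parts again with u = sin(3*t), dv = exp(2*t) dt: ∫ exp(2*t)*sin(3*t) dt = exp(2*t)*sin(3*t)/2 − (3/2)·I. Substituting back brings back I: I = 3*exp(2*t)*sin(3*t)/4 + exp(2*t)*cos(3*t)/2 − (9/4)·I.
Solving for I: (1 + 9/4)·I equals the remaining terms, so I = (4/13)·(3*exp(2*t)*sin(3*t)/4 + exp(2*t)*cos(3*t)/2).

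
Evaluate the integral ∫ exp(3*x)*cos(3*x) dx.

exp(3*x)*sin(3*x)/6 + exp(3*x)*cos(3*x)/6 + C

Let I denote the integral. Integrate by parts with u = cos(3*x), dv = exp(3*x) dx, so v = exp(3*x)/3: I = exp(3*x)*cos(3*x)/3 + ∫ exp(3*x)*sin(3*x) dx.
Apply parts again with u = sin(3*x), dv = exp(3*x) dx: ∫ exp(3*x)*sin(3*x) dx = exp(3*x)*sin(3*x)/3 − I. Substituting back brings back I: I = exp(3*x)*sin(3*x)/3 + exp(3*x)*cos(3*x)/3 − I.
Solving for I: (1 + 1)·I equals the remaining terms, so I = (1/2)·(exp(3*x)*sin(3*x)/3 + exp(3*x)*cos(3*x)/3).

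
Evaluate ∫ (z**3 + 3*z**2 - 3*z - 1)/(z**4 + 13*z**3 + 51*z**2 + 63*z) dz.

-log(z)/63 - 5*log(z + 3)/9 + 11*log(z + 7)/7 + 2/(3*z + 9) + C

Factor the denominator: z*(z + 3)**2*(z + 7).
Partial-fraction decomposition: 11/(7*(z + 7)) - 5/(9*(z + 3)) - 2/(3*(z + 3)**2) - 1/(63*z).
Integrate each term; A/(z−a) gives A·log|z−a|; A/(z−a)² gives −A/(z−a).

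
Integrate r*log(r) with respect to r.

r**2*log(r)/2 - r**2/4 + C

Use integration by parts with u = log(r), dv = r dr.
Then du = 1/r dr and v = r**2/2.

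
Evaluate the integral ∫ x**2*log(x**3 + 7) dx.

x**3*log(x**3 + 7)/3 - x**3/3 + 7*log(x**3 + 7)/3 + C

Let u = x**3 + 7, so du = (3*x**2) dx.
The integral becomes (1/3)·∫ log(u) du; integrate by parts with u′=log(u), dv′=du.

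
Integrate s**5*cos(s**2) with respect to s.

Let u = s², du = 2s ds; rewrite as (1/2)∫ u^2·cos(1u) du.
Now integrate by parts 2 times.

s**4*sin(s**2)/2 + s**2*cos(s**2) - sin(s**2) + C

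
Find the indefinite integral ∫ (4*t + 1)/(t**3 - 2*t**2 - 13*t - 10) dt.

Factor the denominator: (t - 5)*(t + 1)*(t + 2).
Partial-fraction decomposition: -1/(t + 2) + 1/(2*(t + 1)) + 1/(2*(t - 5)).
Integrate each term: A/(t−a) contributes A·log|t−a|.

-log(t + 2) + log(t**2 - 4*t - 5)/2 + C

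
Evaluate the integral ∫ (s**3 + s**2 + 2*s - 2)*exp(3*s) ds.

Use integration by parts with u = s**3 + s**2 + 2*s - 2, dv = exp(3*s) ds, so v = exp(3*s)/3.
Apply parts 3 times (tabular method): alternate signs, differentiate u down to 0, integrate dv up.

(3*s**3 + 6*s - 8)*exp(3*s)/9 + C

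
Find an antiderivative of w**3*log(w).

Use integration by parts with u = log(w), dv = w**3 dw.
Then du = 1/w dw and v = w**4/4.

w**4*log(w)/4 - w**4/16 + C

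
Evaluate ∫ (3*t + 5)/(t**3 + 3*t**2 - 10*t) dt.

-log(t)/2 + 11*log(t - 2)/14 - 2*log(t + 5)/7 + C

Factor the denominator: t*(t - 2)*(t + 5).
Partial-fraction decomposition: -2/(7*(t + 5)) + 11/(14*(t - 2)) - 1/(2*t).
Integrate each term: A/(t−a) contributes A·log|t−a|.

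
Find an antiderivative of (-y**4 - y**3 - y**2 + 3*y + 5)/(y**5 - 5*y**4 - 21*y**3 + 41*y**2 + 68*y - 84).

-2767*log(y - 7)/2700 + 17*log(y - 2)/100 + 5*log(y - 1)/72 + 13*log(y + 2)/108 - 67*log(y + 3)/200 + C

Factor the denominator: (y - 7)*(y - 2)*(y - 1)*(y + 2)*(y + 3).
Partial-fraction decomposition: -67/(200*(y + 3)) + 13/(108*(y + 2)) + 5/(72*(y - 1)) + 17/(100*(y - 2)) - 2767/(2700*(y - 7)).
Integrate each term: A/(y−a) contributes A·log|y−a|.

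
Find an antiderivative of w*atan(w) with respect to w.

Use integration by parts with u = arctan(w), dv = w dw.
Then du = 1/(w**2 + 1) dw.

w**2*atan(w)/2 - w/2 + atan(w)/2 + C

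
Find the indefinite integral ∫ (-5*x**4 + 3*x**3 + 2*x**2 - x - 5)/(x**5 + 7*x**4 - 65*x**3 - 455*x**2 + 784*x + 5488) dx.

-165*log(x - 7)/98 + 355*log(x - 4)/968 - 131*log(x + 4)/72 - 198889*log(x + 7)/106722 - 6467/(231*x + 1617) + C

Factor the denominator: (x - 7)*(x - 4)*(x + 4)*(x + 7)**2.
Partial-fraction decomposition: -198889/(106722*(x + 7)) + 6467/(231*(x + 7)**2) - 131/(72*(x + 4)) + 355/(968*(x - 4)) - 165/(98*(x - 7)).
Integrate each term; A/(x−a) gives A·log|x−a|; A/(x−a)² gives −A/(x−a).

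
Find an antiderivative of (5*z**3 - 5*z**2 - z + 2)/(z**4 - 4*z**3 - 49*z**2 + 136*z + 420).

1465*log(z - 7)/234 - 71*log(z - 5)/22 - 2*log(z + 2)/9 + 313*log(z + 6)/143 + C

Factor the denominator: (z - 7)*(z - 5)*(z + 2)*(z + 6).
Partial-fraction decomposition: 313/(143*(z + 6)) - 2/(9*(z + 2)) - 71/(22*(z - 5)) + 1465/(234*(z - 7)).
Integrate each term: A/(z−a) contributes A·log|z−a|.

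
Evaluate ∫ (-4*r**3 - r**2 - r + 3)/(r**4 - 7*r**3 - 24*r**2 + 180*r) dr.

Factor the denominator: r*(r - 6)**2*(r + 5).
Partial-fraction decomposition: -483/(605*(r + 5)) - 4673/(1452*(r - 6)) - 301/(22*(r - 6)**2) + 1/(60*r).
Integrate each term; A/(r−a) gives A·log|r−a|; A/(r−a)² gives −A/(r−a).

log(r)/60 - 4673*log(r - 6)/1452 - 483*log(r + 5)/605 + 301/(22*r - 132) + C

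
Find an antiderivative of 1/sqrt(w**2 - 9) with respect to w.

log(w + sqrt(w**2 - 9)) + C

Substitute w = 3·sec(θ), so dw = 3·sec(θ)*tan(θ) dθ and the radical becomes sqrt(w**2 - 9) = 3·tan(θ) by the Pythagorean identity.
Integrate the resulting trig expression in θ, then back-substitute sec(θ) = w/3, tan(θ) = sqrt(w**2 - 9)/3 (absorbing any constant into C).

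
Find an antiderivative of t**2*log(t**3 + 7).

t**3*log(t**3 + 7)/3 - t**3/3 + 7*log(t**3 + 7)/3 + C

Let u = t**3 + 7, so du = (3*t**2) dt.
The integral becomes (1/3)·∫ log(u) du; integrate by parts with u′=log(u), dv′=du.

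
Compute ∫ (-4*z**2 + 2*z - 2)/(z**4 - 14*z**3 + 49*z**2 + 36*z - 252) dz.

-46*log(z - 7)/9 + 67*log(z - 6)/12 - 8*log(z - 3)/15 + 11*log(z + 2)/180 + C

Factor the denominator: (z - 7)*(z - 6)*(z - 3)*(z + 2).
Partial-fraction decomposition: 11/(180*(z + 2)) - 8/(15*(z - 3)) + 67/(12*(z - 6)) - 46/(9*(z - 7)).
Integrate each term: A/(z−a) contributes A·log|z−a|.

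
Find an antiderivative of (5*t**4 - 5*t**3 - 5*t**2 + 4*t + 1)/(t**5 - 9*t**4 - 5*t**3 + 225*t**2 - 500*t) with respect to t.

Factor the denominator: t*(t - 5)**2*(t - 4)*(t + 5).
Partial-fraction decomposition: 601/(750*(t + 5)) + 299/(12*(t - 4)) - 5179/(250*(t - 5)) + 1198/(25*(t - 5)**2) - 1/(500*t).
Integrate each term; A/(t−a) gives A·log|t−a|; A/(t−a)² gives −A/(t−a).

-log(t)/500 - 5179*log(t - 5)/250 + 299*log(t - 4)/12 + 601*log(t + 5)/750 - 1198/(25*t - 125) + C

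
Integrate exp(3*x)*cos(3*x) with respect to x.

Let I denote the integral. Integrate by parts with u = cos(3*x), dv = exp(3*x) dx, so v = exp(3*x)/3: I = exp(3*x)*cos(3*x)/3 + ∫ exp(3*x)*sin(3*x) dx.
Apply parts again with u = sin(3*x), dv = exp(3*x) dx: ∫ exp(3*x)*sin(3*x) dx = exp(3*x)*sin(3*x)/3 − I. Substituting back brings back I: I = exp(3*x)*sin(3*x)/3 + exp(3*x)*cos(3*x)/3 − I.
Solving for I: (1 + 1)·I equals the remaining terms, so I = (1/2)·(exp(3*x)*sin(3*x)/3 + exp(3*x)*cos(3*x)/3).

exp(3*x)*sin(3*x)/6 + exp(3*x)*cos(3*x)/6 + C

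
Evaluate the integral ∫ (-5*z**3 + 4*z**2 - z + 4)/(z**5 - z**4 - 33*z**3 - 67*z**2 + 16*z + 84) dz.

Factor the denominator: (z - 7)*(z - 1)*(z + 2)**2*(z + 3).
Partial-fraction decomposition: 89/(20*(z + 3)) - 1003/(243*(z + 2)) + 62/(27*(z + 2)**2) - 1/(108*(z - 1)) - 761/(2430*(z - 7)).
Integrate each term; A/(z−a) gives A·log|z−a|; A/(z−a)² gives −A/(z−a).

-761*log(z - 7)/2430 - log(z - 1)/108 - 1003*log(z + 2)/243 + 89*log(z + 3)/20 - 62/(27*z + 54) + C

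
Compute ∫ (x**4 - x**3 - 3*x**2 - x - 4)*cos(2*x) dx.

Use integration by parts with u = x**4 - x**3 - 3*x**2 - x - 4, dv = cos(2*x) dx, so v = sin(2*x)/2.
Apply parts 4 times (tabular method): alternate signs, differentiate u down to 0, integrate dv up.

x**4*sin(2*x)/2 - x**3*sin(2*x)/2 + x**3*cos(2*x) - 3*x**2*sin(2*x) - 3*x**2*cos(2*x)/4 + x*sin(2*x)/4 - 3*x*cos(2*x) - sin(2*x)/2 + cos(2*x)/8 + C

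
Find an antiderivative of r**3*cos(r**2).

r**2*sin(r**2)/2 + cos(r**2)/2 + C

Let u = r², du = 2r dr; rewrite as (1/2)∫ u^1·cos(1u) du.
Now integrate by parts 1 time.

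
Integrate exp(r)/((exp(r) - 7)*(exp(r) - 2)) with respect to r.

log(exp(r) - 7)/5 - log(exp(r) - 2)/5 + C

Let u = e^r, du = e^r dr.
The integral becomes ∫ du/((u-7)(u-2)); decompose into partial fractions.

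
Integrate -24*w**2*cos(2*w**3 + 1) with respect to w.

-4*sin(2*w**3 + 1) + C

Let u = 2*w**3 + 1, so du = (6*w**2) dw.
Rewriting, the integral becomes -4·∫ cos(u) du = -4·sin(u).
Substituting back, u = 2*w**3 + 1.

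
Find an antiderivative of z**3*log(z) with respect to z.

Use integration by parts with u = log(z), dv = z**3 dz.
Then du = 1/z dz and v = z**4/4.

z**4*log(z)/4 - z**4/16 + C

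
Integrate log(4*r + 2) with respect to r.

r*log(4*r + 2) - r + log(2*r + 1)/2 + C

Use integration by parts with u = log(4*r + 2), dv = dr.
Then du = 4/(4*r + 2) dr and v = r.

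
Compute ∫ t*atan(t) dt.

t**2*atan(t)/2 - t/2 + atan(t)/2 + C

Use integration by parts with u = arctan(t), dv = t dt.
Then du = 1/(t**2 + 1) dt.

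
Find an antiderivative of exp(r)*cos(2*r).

2*exp(r)*sin(2*r)/5 + exp(r)*cos(2*r)/5 + C

Let I denote the integral. Integrate by parts with u = cos(2*r), dv = exp(r) dr, so v = exp(r): I = exp(r)*cos(2*r) + 2·∫ exp(r)*sin(2*r) dr.
Apply parts again with u = sin(2*r), dv = exp(r) dr: ∫ exp(r)*sin(2*r) dr = exp(r)*sin(2*r) − 2·I. Substituting back brings back I: I = 2*exp(r)*sin(2*r) + exp(r)*cos(2*r) − 4·I.
Solving for I: (1 + 4)·I equals the remaining terms, so I = (1/5)·(2*exp(r)*sin(2*r) + exp(r)*cos(2*r)).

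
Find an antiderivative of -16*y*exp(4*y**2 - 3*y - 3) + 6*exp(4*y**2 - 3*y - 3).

-2*exp(4*y**2 - 3*y - 3) + C

Let u = 4*y**2 - 3*y - 3, so du = (8*y - 3) dy.
Rewriting, the integral becomes -2·∫ e^u du = -2·e^u.
Substituting back, u = 4*y**2 - 3*y - 3.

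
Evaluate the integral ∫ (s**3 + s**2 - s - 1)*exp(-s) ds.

(-s**3 - 4*s**2 - 7*s - 6)*exp(-s) + C

Use integration by parts with u = s**3 + s**2 - s - 1, dv = exp(-s) ds, so v = -exp(-s).
Apply parts 3 times (tabular method): alternate signs, differentiate u down to 0, integrate dv up.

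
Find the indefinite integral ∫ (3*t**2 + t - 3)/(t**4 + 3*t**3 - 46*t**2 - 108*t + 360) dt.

Factor the denominator: (t - 6)*(t - 2)*(t + 5)*(t + 6).
Partial-fraction decomposition: -33/(32*(t + 6)) + 67/(77*(t + 5)) - 11/(224*(t - 2)) + 37/(176*(t - 6)).
Integrate each term: A/(t−a) contributes A·log|t−a|.

37*log(t - 6)/176 - 11*log(t - 2)/224 + 67*log(t + 5)/77 - 33*log(t + 6)/32 + C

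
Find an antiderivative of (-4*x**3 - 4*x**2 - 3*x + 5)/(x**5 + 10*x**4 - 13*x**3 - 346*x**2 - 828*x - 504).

Factor the denominator: (x - 6)*(x + 1)*(x + 2)*(x + 6)*(x + 7).
Partial-fraction decomposition: 601/(195*(x + 7)) - 743/(240*(x + 6)) + 27/(160*(x + 2)) - 4/(105*(x + 1)) - 1021/(8736*(x - 6)).
Integrate each term: A/(x−a) contributes A·log|x−a|.

-1021*log(x - 6)/8736 - 4*log(x + 1)/105 + 27*log(x + 2)/160 - 743*log(x + 6)/240 + 601*log(x + 7)/195 + C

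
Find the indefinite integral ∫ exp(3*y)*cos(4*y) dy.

4*exp(3*y)*sin(4*y)/25 + 3*exp(3*y)*cos(4*y)/25 + C

Let I denote the integral. Integrate by parts with u = cos(4*y), dv = exp(3*y) dy, so v = exp(3*y)/3: I = exp(3*y)*cos(4*y)/3 + (4/3)·∫ exp(3*y)*sin(4*y) dy.
Apply parts again with u = sin(4*y), dv = exp(3*y) dy: ∫ exp(3*y)*sin(4*y) dy = exp(3*y)*sin(4*y)/3 − (4/3)·I. Substituting back brings back I: I = 4*exp(3*y)*sin(4*y)/9 + exp(3*y)*cos(4*y)/3 − (16/9)·I.
Solving for I: (1 + 16/9)·I equals the remaining terms, so I = (9/25)·(4*exp(3*y)*sin(4*y)/9 + exp(3*y)*cos(4*y)/3).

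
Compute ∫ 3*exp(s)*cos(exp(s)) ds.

Let u = exp(s), so du = (exp(s)) ds.
Rewriting, the integral becomes 3·∫ cos(u) du = 3·sin(u).
Substituting back, u = exp(s).

3*sin(exp(s)) + C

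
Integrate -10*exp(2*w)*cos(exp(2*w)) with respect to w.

-5*sin(exp(2*w)) + C

Let u = exp(2*w), so du = (2*exp(2*w)) dw.
Rewriting, the integral becomes -5·∫ cos(u) du = -5·sin(u).
Substituting back, u = exp(2*w).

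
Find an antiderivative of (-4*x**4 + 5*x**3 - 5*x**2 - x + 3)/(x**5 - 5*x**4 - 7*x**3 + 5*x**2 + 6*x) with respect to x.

Factor the denominator: x*(x - 6)*(x - 1)*(x + 1)**2.
Partial-fraction decomposition: -165/(98*(x + 1)) + 5/(7*(x + 1)**2) + 1/(10*(x - 1)) - 1429/(490*(x - 6)) + 1/(2*x).
Integrate each term; A/(x−a) gives A·log|x−a|; A/(x−a)² gives −A/(x−a).

log(x)/2 - 1429*log(x - 6)/490 + log(x - 1)/10 - 165*log(x + 1)/98 - 5/(7*x + 7) + C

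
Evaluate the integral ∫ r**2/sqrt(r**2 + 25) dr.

r*sqrt(r**2 + 25)/2 - 25*log(r + sqrt(r**2 + 25))/2 + C

Substitute r = 5·tan(θ), so dr = 5·sec(θ)^2 dθ and the radical becomes sqrt(r**2 + 25) = 5·sec(θ) by the Pythagorean identity.
Integrate the resulting trig expression in θ, then back-substitute tan(θ) = r/5, sec(θ) = sqrt(r**2 + 25)/5 (absorbing any constant into C).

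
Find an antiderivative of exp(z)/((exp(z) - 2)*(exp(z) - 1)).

Let u = e^z, du = e^z dz.
The integral becomes ∫ du/((u-1)(u-2)); decompose into partial fractions.

log(exp(z) - 2) - log(exp(z) - 1) + C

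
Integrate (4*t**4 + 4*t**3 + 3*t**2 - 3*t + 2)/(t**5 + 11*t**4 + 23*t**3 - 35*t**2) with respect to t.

59*log(t)/1225 + 5*log(t - 1)/24 - 523*log(t + 5)/75 + 4201*log(t + 7)/392 + 2/(35*t) + C

Factor the denominator: t**2*(t - 1)*(t + 5)*(t + 7).
Partial-fraction decomposition: 4201/(392*(t + 7)) - 523/(75*(t + 5)) + 5/(24*(t - 1)) + 59/(1225*t) - 2/(35*t**2).
Integrate each term; A/(t−a) gives A·log|t−a|; A/(t−a)² gives −A/(t−a).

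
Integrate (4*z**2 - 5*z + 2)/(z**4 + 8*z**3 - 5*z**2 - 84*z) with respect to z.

Factor the denominator: z*(z - 3)*(z + 4)*(z + 7).
Partial-fraction decomposition: -233/(210*(z + 7)) + 43/(42*(z + 4)) + 23/(210*(z - 3)) - 1/(42*z).
Integrate each term: A/(z−a) contributes A·log|z−a|.

-log(z)/42 + 23*log(z - 3)/210 + 43*log(z + 4)/42 - 233*log(z + 7)/210 + C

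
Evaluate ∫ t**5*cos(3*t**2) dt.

t**4*sin(3*t**2)/6 + t**2*cos(3*t**2)/9 - sin(3*t**2)/27 + C

Let u = t², du = 2t dt; rewrite as (1/2)∫ u^2·cos(3u) du.
Now integrate by parts 2 times.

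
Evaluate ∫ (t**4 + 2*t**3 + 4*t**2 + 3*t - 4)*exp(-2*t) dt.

(-2*t**4 - 8*t**3 - 20*t**2 - 26*t - 5)*exp(-2*t)/4 + C

Use integration by parts with u = t**4 + 2*t**3 + 4*t**2 + 3*t - 4, dv = exp(-2*t) dt, so v = -exp(-2*t)/2.
Apply parts 4 times (tabular method): alternate signs, differentiate u down to 0, integrate dv up.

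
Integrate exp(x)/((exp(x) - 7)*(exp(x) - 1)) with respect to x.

log(exp(x) - 7)/6 - log(exp(x) - 1)/6 + C

Let u = e^x, du = e^x dx.
The integral becomes ∫ du/((u-7)(u-1)); decompose into partial fractions.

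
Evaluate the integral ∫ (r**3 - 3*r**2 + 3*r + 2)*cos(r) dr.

Use integration by parts with u = r**3 - 3*r**2 + 3*r + 2, dv = cos(r) dr, so v = sin(r).
Apply parts 3 times (tabular method): alternate signs, differentiate u down to 0, integrate dv up.

r**3*sin(r) - 3*r**2*sin(r) + 3*r**2*cos(r) - 3*r*sin(r) - 6*r*cos(r) + 8*sin(r) - 3*cos(r) + C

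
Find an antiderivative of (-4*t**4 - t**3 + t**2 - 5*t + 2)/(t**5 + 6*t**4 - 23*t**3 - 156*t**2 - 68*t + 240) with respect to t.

-2623*log(t - 5)/2772 + log(t - 1)/60 - 5*log(t + 2)/21 + 461*log(t + 4)/90 - 175*log(t + 6)/22 + C

Factor the denominator: (t - 5)*(t - 1)*(t + 2)*(t + 4)*(t + 6).
Partial-fraction decomposition: -175/(22*(t + 6)) + 461/(90*(t + 4)) - 5/(21*(t + 2)) + 1/(60*(t - 1)) - 2623/(2772*(t - 5)).
Integrate each term: A/(t−a) contributes A·log|t−a|.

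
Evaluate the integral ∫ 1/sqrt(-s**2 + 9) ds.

Substitute s = 3·sin(θ), so ds = 3·cos(θ) dθ and the radical becomes sqrt(-s**2 + 9) = 3·cos(θ) by the Pythagorean identity.
Integrate the resulting trig expression in θ, then back-substitute θ = asin(s/3), sin(θ) = s/3, cos(θ) = sqrt(-s**2 + 9)/3 (absorbing any constant into C).

asin(s/3) + C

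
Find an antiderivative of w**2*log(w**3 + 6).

w**3*log(w**3 + 6)/3 - w**3/3 + 2*log(w**3 + 6) + C

Let u = w**3 + 6, so du = (3*w**2) dw.
The integral becomes (1/3)·∫ log(u) du; integrate by parts with u′=log(u), dv′=du.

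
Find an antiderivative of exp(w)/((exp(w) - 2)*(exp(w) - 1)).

log(exp(w) - 2) - log(exp(w) - 1) + C

Let u = e^w, du = e^w dw.
The integral becomes ∫ du/((u-1)(u-2)); decompose into partial fractions.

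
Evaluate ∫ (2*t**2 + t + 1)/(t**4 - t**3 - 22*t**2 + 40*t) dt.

log(t)/40 + 37*log(t - 4)/72 - 11*log(t - 2)/28 - 46*log(t + 5)/315 + C

Factor the denominator: t*(t - 4)*(t - 2)*(t + 5).
Partial-fraction decomposition: -46/(315*(t + 5)) - 11/(28*(t - 2)) + 37/(72*(t - 4)) + 1/(40*t).
Integrate each term: A/(t−a) contributes A·log|t−a|.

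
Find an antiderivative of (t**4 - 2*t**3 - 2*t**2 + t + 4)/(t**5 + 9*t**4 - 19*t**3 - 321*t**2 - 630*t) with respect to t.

-2*log(t)/315 + 401*log(t - 6)/3861 + 59*log(t + 3)/108 - 206*log(t + 5)/55 + 1493*log(t + 7)/364 + C

Factor the denominator: t*(t - 6)*(t + 3)*(t + 5)*(t + 7).
Partial-fraction decomposition: 1493/(364*(t + 7)) - 206/(55*(t + 5)) + 59/(108*(t + 3)) + 401/(3861*(t - 6)) - 2/(315*t).
Integrate each term: A/(t−a) contributes A·log|t−a|.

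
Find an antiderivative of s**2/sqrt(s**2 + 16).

s*sqrt(s**2 + 16)/2 - 8*log(s + sqrt(s**2 + 16)) + C

Substitute s = 4·tan(θ), so ds = 4·sec(θ)^2 dθ and the radical becomes sqrt(s**2 + 16) = 4·sec(θ) by the Pythagorean identity.
Integrate the resulting trig expression in θ, then back-substitute tan(θ) = s/4, sec(θ) = sqrt(s**2 + 16)/4 (absorbing any constant into C).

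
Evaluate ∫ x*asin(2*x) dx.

x**2*asin(2*x)/2 + x*sqrt(-4*x**2 + 1)/8 - asin(2*x)/16 + C

Use integration by parts with u = arcsin(2*x), dv = x dx.
Then du = 2/sqrt(-4*x**2 + 1) dx.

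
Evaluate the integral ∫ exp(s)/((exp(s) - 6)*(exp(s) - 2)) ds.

log(exp(s) - 6)/4 - log(exp(s) - 2)/4 + C

Let u = e^s, du = e^s ds.
The integral becomes ∫ du/((u-6)(u-2)); decompose into partial fractions.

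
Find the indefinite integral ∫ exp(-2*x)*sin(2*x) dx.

-exp(-2*x)*sin(2*x)/4 - exp(-2*x)*cos(2*x)/4 + C

Let I denote the integral. Integrate by parts with u = sin(2*x), dv = exp(-2*x) dx, so v = -exp(-2*x)/2: I = -exp(-2*x)*sin(2*x)/2 + ∫ exp(-2*x)*cos(2*x) dx.
Apply parts again with u = cos(2*x), dv = exp(-2*x) dx: ∫ exp(-2*x)*cos(2*x) dx = -exp(-2*x)*cos(2*x)/2 − I. Substituting back brings back I: I = -exp(-2*x)*sin(2*x)/2 - exp(-2*x)*cos(2*x)/2 − I.
Solving for I: (1 + 1)·I equals the remaining terms, so I = (1/2)·(-exp(-2*x)*sin(2*x)/2 - exp(-2*x)*cos(2*x)/2).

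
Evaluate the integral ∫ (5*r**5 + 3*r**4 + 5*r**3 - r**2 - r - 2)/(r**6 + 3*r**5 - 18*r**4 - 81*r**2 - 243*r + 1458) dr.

27217*log(r - 3)/17496 - 1115*log(r + 3)/1944 + 36104*log(r + 6)/10935 + 3481*log(r**2 + 9)/9720 - 109*atan(r/3)/1620 - 1579/(972*r - 2916) + C

Factor the denominator: (r - 3)**2*(r + 3)*(r + 6)*(r**2 + 9).
Partial-fraction decomposition: (3481*r - 981)/(4860*(r**2 + 9)) + 36104/(10935*(r + 6)) - 1115/(1944*(r + 3)) + 27217/(17496*(r - 3)) + 1579/(972*(r - 3)**2).
Integrate each term; A/(r−a) gives A·log|r−a|; the (Br+D)/(r²+p²) term gives a log and an atan.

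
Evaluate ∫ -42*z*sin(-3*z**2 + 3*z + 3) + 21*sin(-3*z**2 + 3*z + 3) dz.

-7*cos(-3*z**2 + 3*z + 3) + C

Let u = 3*z**2 - 3*z - 3, so du = (6*z - 3) dz.
Rewriting, the integral becomes 7·∫ sin(u) du = 7·-cos(u).
Substituting back, u = 3*z**2 - 3*z - 3.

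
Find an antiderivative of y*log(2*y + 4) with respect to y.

Use integration by parts with u = log(2*y + 4), dv = y dy.
Then du = 2/(2*y + 4) dy and v = y**2/2.

y**2*log(2*y + 4)/2 - y**2/4 + y - 2*log(y + 2) + C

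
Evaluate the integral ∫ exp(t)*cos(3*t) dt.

Let I denote the integral. Integrate by parts with u = cos(3*t), dv = exp(t) dt, so v = exp(t): I = exp(t)*cos(3*t) + 3·∫ exp(t)*sin(3*t) dt.
Apply parts again with u = sin(3*t), dv = exp(t) dt: ∫ exp(t)*sin(3*t) dt = exp(t)*sin(3*t) − 3·I. Substituting back brings back I: I = 3*exp(t)*sin(3*t) + exp(t)*cos(3*t) − 9·I.
Solving for I: (1 + 9)·I equals the remaining terms, so I = (1/10)·(3*exp(t)*sin(3*t) + exp(t)*cos(3*t)).

3*exp(t)*sin(3*t)/10 + exp(t)*cos(3*t)/10 + C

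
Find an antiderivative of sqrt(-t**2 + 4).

Substitute t = 2·sin(θ), so dt = 2·cos(θ) dθ and the radical becomes sqrt(-t**2 + 4) = 2·cos(θ) by the Pythagorean identity.
Integrate the resulting trig expression in θ, then back-substitute θ = asin(t/2), sin(θ) = t/2, cos(θ) = sqrt(-t**2 + 4)/2 (absorbing any constant into C).

t*sqrt(-t**2 + 4)/2 + 2*asin(t/2) + C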